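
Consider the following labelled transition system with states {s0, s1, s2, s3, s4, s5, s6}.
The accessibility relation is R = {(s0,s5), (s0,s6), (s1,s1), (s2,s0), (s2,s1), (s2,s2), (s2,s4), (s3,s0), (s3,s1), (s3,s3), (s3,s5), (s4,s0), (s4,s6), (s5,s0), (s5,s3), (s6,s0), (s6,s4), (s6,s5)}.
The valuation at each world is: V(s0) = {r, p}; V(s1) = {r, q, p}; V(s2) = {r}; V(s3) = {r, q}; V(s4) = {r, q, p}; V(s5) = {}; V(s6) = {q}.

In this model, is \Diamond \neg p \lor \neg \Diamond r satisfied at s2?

Yes

At s2: \Diamond \neg p is true, \neg \Diamond r is false, so \Diamond \neg p \lor \neg \Diamond r is true.
  At s2: \Diamond \neg p requires \neg p at some successor in {s0, s1, s2, s4}.
    \neg p holds at s2, so \Diamond \neg p is true at s2.
  At s2: \Diamond r is true, so \neg \Diamond r is false.
    At s2: \Diamond r requires r at some successor in {s0, s1, s2, s4}.
      r holds at s0, so \Diamond r is true at s2.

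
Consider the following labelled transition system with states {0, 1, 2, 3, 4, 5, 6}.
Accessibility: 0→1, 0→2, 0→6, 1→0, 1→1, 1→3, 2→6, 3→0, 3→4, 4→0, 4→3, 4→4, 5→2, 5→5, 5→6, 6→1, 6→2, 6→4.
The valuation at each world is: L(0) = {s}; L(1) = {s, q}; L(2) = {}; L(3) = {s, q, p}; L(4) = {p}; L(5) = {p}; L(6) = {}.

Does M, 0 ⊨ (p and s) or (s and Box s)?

At 0: p and s is false, s and Box s is false, so (p and s) or (s and Box s) is false.
  At 0: s is true, Box s is false, so s and Box s is false.
    At 0: Box s requires s at every successor {1, 2, 6}.
      s fails at 2, so Box s is false at 0.

No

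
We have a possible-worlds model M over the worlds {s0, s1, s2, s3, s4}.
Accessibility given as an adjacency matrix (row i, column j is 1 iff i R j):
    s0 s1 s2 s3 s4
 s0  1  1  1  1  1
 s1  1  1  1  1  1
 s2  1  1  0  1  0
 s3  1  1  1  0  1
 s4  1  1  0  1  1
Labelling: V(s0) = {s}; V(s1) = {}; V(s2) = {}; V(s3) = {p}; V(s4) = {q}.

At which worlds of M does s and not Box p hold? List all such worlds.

s0

Let φ = s and not Box p. Evaluate φ at each world:
  s0 (successors {s0, s1, s2, s3, s4}): φ is true.
  s1 (successors {s0, s1, s2, s3, s4}): φ is false.
  s2 (successors {s0, s1, s3}): φ is false.
  s3 (successors {s0, s1, s2, s4}): φ is false.
  s4 (successors {s0, s1, s3, s4}): φ is false.
For instance, at s3:
  At s3: s is false, not Box p is true, so s and not Box p is false.
    At s3: Box p is false, so not Box p is true.
      At s3: Box p requires p at every successor {s0, s1, s2, s4}.
        p fails at s0, so Box p is false at s3.
Satisfying worlds: {s0}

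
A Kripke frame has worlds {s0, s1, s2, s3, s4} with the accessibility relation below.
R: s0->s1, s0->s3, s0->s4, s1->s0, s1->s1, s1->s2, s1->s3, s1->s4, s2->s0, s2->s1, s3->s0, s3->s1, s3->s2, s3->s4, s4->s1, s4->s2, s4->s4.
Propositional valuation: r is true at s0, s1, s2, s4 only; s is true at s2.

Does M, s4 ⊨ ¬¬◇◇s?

Yes

At s4: ¬◇◇s is false, so ¬¬◇◇s is true.
  At s4: ◇◇s is true, so ¬◇◇s is false.
    At s4: ◇◇s requires ◇s at some successor in {s1, s2, s4}.
      ◇s holds at s1, so ◇◇s is true at s4.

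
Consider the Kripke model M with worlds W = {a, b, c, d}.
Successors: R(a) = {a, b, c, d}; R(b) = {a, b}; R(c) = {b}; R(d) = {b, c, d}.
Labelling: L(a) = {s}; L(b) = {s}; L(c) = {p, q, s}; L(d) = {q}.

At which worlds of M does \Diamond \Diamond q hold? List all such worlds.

a, b, d

Let φ = \Diamond \Diamond q. Evaluate φ at each world:
  a (successors {a, b, c, d}): φ is true.
  b (successors {a, b}): φ is true.
  c (successors {b}): φ is false.
  d (successors {b, c, d}): φ is true.
For instance, at b:
  At b: \Diamond \Diamond q requires \Diamond q at some successor in {a, b}.
    \Diamond q holds at a, so \Diamond \Diamond q is true at b.
      At a: \Diamond q requires q at some successor in {a, b, c, d}.
        q holds at c, so \Diamond q is true at a.
Satisfying worlds: {a, b, d}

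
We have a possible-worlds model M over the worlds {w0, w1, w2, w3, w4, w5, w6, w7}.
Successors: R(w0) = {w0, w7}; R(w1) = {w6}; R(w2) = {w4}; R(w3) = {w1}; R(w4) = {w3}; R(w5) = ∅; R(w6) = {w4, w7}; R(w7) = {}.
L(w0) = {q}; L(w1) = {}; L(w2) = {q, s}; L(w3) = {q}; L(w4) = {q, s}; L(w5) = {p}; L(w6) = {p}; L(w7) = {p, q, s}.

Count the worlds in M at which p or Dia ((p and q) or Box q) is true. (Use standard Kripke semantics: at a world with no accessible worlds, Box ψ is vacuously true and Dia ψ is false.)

Let φ = p or Dia ((p and q) or Box q). Evaluate φ at each world:
  w0 (successors {w0, w7}): φ is true.
  w1 (successors {w6}): φ is true.
  w2 (successors {w4}): φ is true.
  w3 (successors {w1}): φ is false.
  w4 (successors {w3}): φ is false.
  w5 (successors ∅): φ is true.
  w6 (successors {w4, w7}): φ is true.
  w7 (successors ∅): φ is true.
For instance, at w1:
  At w1: p is false, Dia ((p and q) or Box q) is true, so p or Dia ((p and q) or Box q) is true.
    At w1: Dia ((p and q) or Box q) requires (p and q) or Box q at some successor in {w6}.
      (p and q) or Box q holds at w6, so Dia ((p and q) or Box q) is true at w1.
Satisfying worlds: {w0, w1, w2, w5, w6, w7}

6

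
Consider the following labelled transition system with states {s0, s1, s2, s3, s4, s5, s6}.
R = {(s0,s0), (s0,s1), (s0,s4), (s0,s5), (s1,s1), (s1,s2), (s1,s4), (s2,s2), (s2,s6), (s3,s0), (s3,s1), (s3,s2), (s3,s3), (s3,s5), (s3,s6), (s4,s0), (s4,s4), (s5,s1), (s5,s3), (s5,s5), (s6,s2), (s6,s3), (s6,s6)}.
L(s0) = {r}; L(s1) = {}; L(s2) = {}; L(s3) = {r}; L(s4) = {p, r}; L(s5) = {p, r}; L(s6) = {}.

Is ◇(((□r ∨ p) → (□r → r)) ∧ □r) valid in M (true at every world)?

Let φ = ◇(((□r ∨ p) → (□r → r)) ∧ □r). Evaluate φ at each world:
  s0 (successors {s0, s1, s4, s5}): φ is true.
  s1 (successors {s1, s2, s4}): φ is true.
  s2 (successors {s2, s6}): φ is false.
  s3 (successors {s0, s1, s2, s3, s5, s6}): φ is false.
  s4 (successors {s0, s4}): φ is true.
  s5 (successors {s1, s3, s5}): φ is false.
  s6 (successors {s2, s3, s6}): φ is false.
Detail at s2 (counterexample):
  At s2: ◇(((□r ∨ p) → (□r → r)) ∧ □r) requires ((□r ∨ p) → (□r → r)) ∧ □r at some successor in {s2, s6}.
    At s2: ((□r ∨ p) → (□r → r)) ∧ □r is false.
    At s6: ((□r ∨ p) → (□r → r)) ∧ □r is false.
  So ◇(((□r ∨ p) → (□r → r)) ∧ □r) is false at s2.

No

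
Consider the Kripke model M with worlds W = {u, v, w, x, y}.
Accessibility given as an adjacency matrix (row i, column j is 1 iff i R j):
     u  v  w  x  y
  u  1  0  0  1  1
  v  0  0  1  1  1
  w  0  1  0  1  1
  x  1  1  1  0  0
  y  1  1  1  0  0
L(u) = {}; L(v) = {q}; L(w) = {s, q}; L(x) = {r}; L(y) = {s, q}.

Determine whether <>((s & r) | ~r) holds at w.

At w: <>((s & r) | ~r) requires (s & r) | ~r at some successor in {v, x, y}.
  (s & r) | ~r holds at v, so <>((s & r) | ~r) is true at w.

Yes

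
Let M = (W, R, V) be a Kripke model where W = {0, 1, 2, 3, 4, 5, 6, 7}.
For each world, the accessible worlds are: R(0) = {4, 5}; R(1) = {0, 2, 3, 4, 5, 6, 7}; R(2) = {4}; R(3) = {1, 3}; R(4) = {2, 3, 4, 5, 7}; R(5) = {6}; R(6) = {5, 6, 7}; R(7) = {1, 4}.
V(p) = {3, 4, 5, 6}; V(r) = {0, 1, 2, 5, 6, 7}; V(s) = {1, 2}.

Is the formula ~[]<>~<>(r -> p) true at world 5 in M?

Yes

At 5: []<>~<>(r -> p) is false, so ~[]<>~<>(r -> p) is true.
  At 5: []<>~<>(r -> p) requires <>~<>(r -> p) at every successor {6}.
    <>~<>(r -> p) fails at 6, so []<>~<>(r -> p) is false at 5.
      At 6: <>~<>(r -> p) requires ~<>(r -> p) at some successor in {5, 6, 7}.
        At 5: ~<>(r -> p) is false.
        At 6: ~<>(r -> p) is false.
        At 7: ~<>(r -> p) is false.
      So <>~<>(r -> p) is false at 6.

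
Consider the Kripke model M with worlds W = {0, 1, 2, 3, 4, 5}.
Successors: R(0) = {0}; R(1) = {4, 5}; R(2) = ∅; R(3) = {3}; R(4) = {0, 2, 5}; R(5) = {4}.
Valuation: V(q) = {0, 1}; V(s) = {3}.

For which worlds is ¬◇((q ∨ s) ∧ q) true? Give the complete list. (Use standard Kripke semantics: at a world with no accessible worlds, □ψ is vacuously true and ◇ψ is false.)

1, 2, 3, 5

Let φ = ¬◇((q ∨ s) ∧ q). Evaluate φ at each world:
  0 (successors {0}): φ is false.
  1 (successors {4, 5}): φ is true.
  2 (successors ∅): φ is true.
  3 (successors {3}): φ is true.
  4 (successors {0, 2, 5}): φ is false.
  5 (successors {4}): φ is true.
For instance, at 4:
  At 4: ◇((q ∨ s) ∧ q) is true, so ¬◇((q ∨ s) ∧ q) is false.
    At 4: ◇((q ∨ s) ∧ q) requires (q ∨ s) ∧ q at some successor in {0, 2, 5}.
      (q ∨ s) ∧ q holds at 0, so ◇((q ∨ s) ∧ q) is true at 4.
Satisfying worlds: {1, 2, 3, 5}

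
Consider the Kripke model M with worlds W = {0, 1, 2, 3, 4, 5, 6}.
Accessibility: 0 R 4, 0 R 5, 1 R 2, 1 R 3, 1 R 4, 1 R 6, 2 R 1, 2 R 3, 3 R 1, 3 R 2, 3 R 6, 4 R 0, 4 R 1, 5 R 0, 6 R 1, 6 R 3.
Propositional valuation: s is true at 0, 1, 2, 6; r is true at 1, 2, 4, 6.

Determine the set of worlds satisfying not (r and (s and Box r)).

Let φ = not (r and (s and Box r)). Evaluate φ at each world:
  0 (successors {4, 5}): φ is true.
  1 (successors {2, 3, 4, 6}): φ is true.
  2 (successors {1, 3}): φ is true.
  3 (successors {1, 2, 6}): φ is true.
  4 (successors {0, 1}): φ is true.
  5 (successors {0}): φ is true.
  6 (successors {1, 3}): φ is true.
For instance, at 3:
  At 3: r and (s and Box r) is false, so not (r and (s and Box r)) is true.
    At 3: r is false, s and Box r is false, so r and (s and Box r) is false.
      At 3: s is false, Box r is true, so s and Box r is false.
Satisfying worlds: {0, 1, 2, 3, 4, 5, 6}

0, 1, 2, 3, 4, 5, 6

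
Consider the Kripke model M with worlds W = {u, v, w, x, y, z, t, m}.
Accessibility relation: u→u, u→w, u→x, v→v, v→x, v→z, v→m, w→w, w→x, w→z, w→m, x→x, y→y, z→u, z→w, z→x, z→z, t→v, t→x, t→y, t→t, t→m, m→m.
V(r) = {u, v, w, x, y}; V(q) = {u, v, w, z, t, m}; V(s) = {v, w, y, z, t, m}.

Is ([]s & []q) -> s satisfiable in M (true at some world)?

Yes

Let φ = ([]s & []q) -> s. Evaluate φ at each world:
  u (successors {u, w, x}): φ is true.
  v (successors {v, x, z, m}): φ is true.
  w (successors {w, x, z, m}): φ is true.
  x (successors {x}): φ is true.
  y (successors {y}): φ is true.
  z (successors {u, w, x, z}): φ is true.
  t (successors {v, x, y, t, m}): φ is true.
  m (successors {m}): φ is true.
Detail at u (witness):
  At u: []s & []q is false, s is false, so ([]s & []q) -> s is true.
    At u: []s is false, []q is false, so []s & []q is false.
      At u: []s requires s at every successor {u, w, x}.
        s fails at u, so []s is false at u.
      At u: []q requires q at every successor {u, w, x}.
        q fails at x, so []q is false at u.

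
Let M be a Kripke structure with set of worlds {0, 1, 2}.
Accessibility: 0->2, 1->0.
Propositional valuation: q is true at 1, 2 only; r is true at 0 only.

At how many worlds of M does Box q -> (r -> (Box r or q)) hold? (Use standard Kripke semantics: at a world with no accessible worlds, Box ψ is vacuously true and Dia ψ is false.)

2

Let φ = Box q -> (r -> (Box r or q)). Evaluate φ at each world:
  0 (successors {2}): φ is false.
  1 (successors {0}): φ is true.
  2 (successors ∅): φ is true.
For instance, at 1:
  At 1: Box q is false, r -> (Box r or q) is true, so Box q -> (r -> (Box r or q)) is true.
    At 1: Box q requires q at every successor {0}.
      q fails at 0, so Box q is false at 1.
    At 1: r is false, Box r or q is true, so r -> (Box r or q) is true.
      At 1: Box r is true, q is true, so Box r or q is true.
Satisfying worlds: {1, 2}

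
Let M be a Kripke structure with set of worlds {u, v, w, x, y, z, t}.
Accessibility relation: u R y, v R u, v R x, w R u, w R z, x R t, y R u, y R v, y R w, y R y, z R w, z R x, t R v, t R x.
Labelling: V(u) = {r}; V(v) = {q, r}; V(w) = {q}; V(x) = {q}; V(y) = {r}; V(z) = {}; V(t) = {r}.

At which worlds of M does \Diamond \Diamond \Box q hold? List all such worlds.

v, y, z, t

Let φ = \Diamond \Diamond \Box q. Evaluate φ at each world:
  u (successors {y}): φ is false.
  v (successors {u, x}): φ is true.
  w (successors {u, z}): φ is false.
  x (successors {t}): φ is false.
  y (successors {u, v, w, y}): φ is true.
  z (successors {w, x}): φ is true.
  t (successors {v, x}): φ is true.
For instance, at w:
  At w: \Diamond \Diamond \Box q requires \Diamond \Box q at some successor in {u, z}.
    At u: \Diamond \Box q is false.
    At z: \Diamond \Box q is false.
  So \Diamond \Diamond \Box q is false at w.
Satisfying worlds: {v, y, z, t}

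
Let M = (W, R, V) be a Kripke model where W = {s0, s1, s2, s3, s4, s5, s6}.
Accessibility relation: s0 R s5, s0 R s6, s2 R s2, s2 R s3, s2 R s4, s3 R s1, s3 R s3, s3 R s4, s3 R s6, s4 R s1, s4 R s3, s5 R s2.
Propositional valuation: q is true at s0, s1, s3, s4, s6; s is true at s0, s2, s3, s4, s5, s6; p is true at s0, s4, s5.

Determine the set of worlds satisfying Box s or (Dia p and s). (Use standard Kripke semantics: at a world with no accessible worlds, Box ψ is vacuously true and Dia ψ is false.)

s0, s1, s2, s3, s5, s6

Recall that Box ψ holds at a world iff ψ holds at every accessible world, and Dia ψ holds iff ψ holds at some accessible world.
Let φ = Box s or (Dia p and s). Evaluate φ at each world:
  s0 (successors {s5, s6}): φ is true.
  s1 (successors ∅): φ is true.
  s2 (successors {s2, s3, s4}): φ is true.
  s3 (successors {s1, s3, s4, s6}): φ is true.
  s4 (successors {s1, s3}): φ is false.
  s5 (successors {s2}): φ is true.
  s6 (successors ∅): φ is true.
For instance, at s4:
  At s4: Box s is false, Dia p and s is false, so Box s or (Dia p and s) is false.
    At s4: Box s requires s at every successor {s1, s3}.
      s fails at s1, so Box s is false at s4.
    At s4: Dia p is false, s is true, so Dia p and s is false.
      At s4: Dia p requires p at some successor in {s1, s3}.
        At s1: p is false.
        At s3: p is false.
      So Dia p is false at s4.
Satisfying worlds: {s0, s1, s2, s3, s5, s6}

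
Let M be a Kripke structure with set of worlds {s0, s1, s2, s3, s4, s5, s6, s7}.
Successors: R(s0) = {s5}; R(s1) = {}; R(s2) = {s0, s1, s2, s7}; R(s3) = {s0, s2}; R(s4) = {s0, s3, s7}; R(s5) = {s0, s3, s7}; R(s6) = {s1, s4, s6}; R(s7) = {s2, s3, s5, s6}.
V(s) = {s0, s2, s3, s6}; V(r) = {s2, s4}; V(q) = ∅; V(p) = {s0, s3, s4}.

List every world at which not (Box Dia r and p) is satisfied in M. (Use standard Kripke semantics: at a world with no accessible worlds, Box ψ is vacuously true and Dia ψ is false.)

s0, s1, s2, s3, s4, s5, s6, s7

Let φ = not (Box Dia r and p). Evaluate φ at each world:
  s0 (successors {s5}): φ is true.
  s1 (successors ∅): φ is true.
  s2 (successors {s0, s1, s2, s7}): φ is true.
  s3 (successors {s0, s2}): φ is true.
  s4 (successors {s0, s3, s7}): φ is true.
  s5 (successors {s0, s3, s7}): φ is true.
  s6 (successors {s1, s4, s6}): φ is true.
  s7 (successors {s2, s3, s5, s6}): φ is true.
For instance, at s6:
  At s6: Box Dia r and p is false, so not (Box Dia r and p) is true.
    At s6: Box Dia r is false, p is false, so Box Dia r and p is false.
      At s6: Box Dia r requires Dia r at every successor {s1, s4, s6}.
        Dia r fails at s1, so Box Dia r is false at s6.
Satisfying worlds: {s0, s1, s2, s3, s4, s5, s6, s7}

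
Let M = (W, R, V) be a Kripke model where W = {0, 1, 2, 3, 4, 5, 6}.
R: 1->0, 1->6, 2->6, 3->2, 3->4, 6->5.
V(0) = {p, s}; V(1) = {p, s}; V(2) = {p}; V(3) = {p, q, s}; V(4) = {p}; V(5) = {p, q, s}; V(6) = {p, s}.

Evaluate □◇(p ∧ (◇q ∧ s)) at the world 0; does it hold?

At 0: no accessible worlds, so □◇(p ∧ (◇q ∧ s)) holds vacuously.

Yes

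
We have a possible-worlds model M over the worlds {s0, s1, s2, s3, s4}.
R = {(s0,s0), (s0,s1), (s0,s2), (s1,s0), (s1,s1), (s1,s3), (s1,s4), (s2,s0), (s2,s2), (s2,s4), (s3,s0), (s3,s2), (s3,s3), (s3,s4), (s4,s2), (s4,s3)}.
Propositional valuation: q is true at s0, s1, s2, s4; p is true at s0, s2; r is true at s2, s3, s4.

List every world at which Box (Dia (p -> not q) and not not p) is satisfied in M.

none

Let φ = Box (Dia (p -> not q) and not not p). Evaluate φ at each world:
  s0 (successors {s0, s1, s2}): φ is false.
  s1 (successors {s0, s1, s3, s4}): φ is false.
  s2 (successors {s0, s2, s4}): φ is false.
  s3 (successors {s0, s2, s3, s4}): φ is false.
  s4 (successors {s2, s3}): φ is false.
For instance, at s3:
  At s3: Box (Dia (p -> not q) and not not p) requires Dia (p -> not q) and not not p at every successor {s0, s2, s3, s4}.
    Dia (p -> not q) and not not p fails at s3, so Box (Dia (p -> not q) and not not p) is false at s3.
      At s3: Dia (p -> not q) is true, not not p is false, so Dia (p -> not q) and not not p is false.
Satisfying worlds: none.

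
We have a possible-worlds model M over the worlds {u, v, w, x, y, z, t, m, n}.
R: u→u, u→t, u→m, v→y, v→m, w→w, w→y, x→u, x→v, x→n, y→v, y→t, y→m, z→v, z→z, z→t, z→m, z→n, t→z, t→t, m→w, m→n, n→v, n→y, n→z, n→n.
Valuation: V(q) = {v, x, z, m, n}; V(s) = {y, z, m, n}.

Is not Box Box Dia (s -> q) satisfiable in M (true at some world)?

No

Let φ = not Box Box Dia (s -> q). Evaluate φ at each world:
  u (successors {u, t, m}): φ is false.
  v (successors {y, m}): φ is false.
  w (successors {w, y}): φ is false.
  x (successors {u, v, n}): φ is false.
  y (successors {v, t, m}): φ is false.
  z (successors {v, z, t, m, n}): φ is false.
  t (successors {z, t}): φ is false.
  m (successors {w, n}): φ is false.
  n (successors {v, y, z, n}): φ is false.
For instance, at m:
  At m: Box Box Dia (s -> q) is true, so not Box Box Dia (s -> q) is false.
    At m: Box Box Dia (s -> q) requires Box Dia (s -> q) at every successor {w, n}.
      At w: Box Dia (s -> q) is true.
      At n: Box Dia (s -> q) is true.
    So Box Box Dia (s -> q) is true at m.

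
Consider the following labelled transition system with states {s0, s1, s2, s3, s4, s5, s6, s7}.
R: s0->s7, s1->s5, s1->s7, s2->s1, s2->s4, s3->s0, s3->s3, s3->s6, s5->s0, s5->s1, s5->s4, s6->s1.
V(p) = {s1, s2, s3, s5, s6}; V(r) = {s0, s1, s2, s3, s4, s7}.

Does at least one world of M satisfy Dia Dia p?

Yes

Let φ = Dia Dia p. Evaluate φ at each world:
  s0 (successors {s7}): φ is false.
  s1 (successors {s5, s7}): φ is true.
  s2 (successors {s1, s4}): φ is true.
  s3 (successors {s0, s3, s6}): φ is true.
  s4 (successors ∅): φ is false.
  s5 (successors {s0, s1, s4}): φ is true.
  s6 (successors {s1}): φ is true.
  s7 (successors ∅): φ is false.
Detail at s1 (witness):
  At s1: Dia Dia p requires Dia p at some successor in {s5, s7}.
    Dia p holds at s5, so Dia Dia p is true at s1.
      At s5: Dia p requires p at some successor in {s0, s1, s4}.
        p holds at s1, so Dia p is true at s5.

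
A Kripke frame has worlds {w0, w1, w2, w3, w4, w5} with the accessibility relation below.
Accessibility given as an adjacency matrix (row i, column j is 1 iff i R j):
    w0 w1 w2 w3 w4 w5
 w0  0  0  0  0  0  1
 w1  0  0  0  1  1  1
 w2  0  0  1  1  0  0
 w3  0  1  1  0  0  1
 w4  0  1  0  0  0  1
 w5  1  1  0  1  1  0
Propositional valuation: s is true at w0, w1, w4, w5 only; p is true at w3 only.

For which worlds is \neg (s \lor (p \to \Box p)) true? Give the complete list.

Let φ = \neg (s \lor (p \to \Box p)). Evaluate φ at each world:
  w0 (successors {w5}): φ is false.
  w1 (successors {w3, w4, w5}): φ is false.
  w2 (successors {w2, w3}): φ is false.
  w3 (successors {w1, w2, w5}): φ is true.
  w4 (successors {w1, w5}): φ is false.
  w5 (successors {w0, w1, w3, w4}): φ is false.
For instance, at w2:
  At w2: s \lor (p \to \Box p) is true, so \neg (s \lor (p \to \Box p)) is false.
    At w2: s is false, p \to \Box p is true, so s \lor (p \to \Box p) is true.
      At w2: p is false, \Box p is false, so p \to \Box p is true.
Satisfying worlds: {w3}

w3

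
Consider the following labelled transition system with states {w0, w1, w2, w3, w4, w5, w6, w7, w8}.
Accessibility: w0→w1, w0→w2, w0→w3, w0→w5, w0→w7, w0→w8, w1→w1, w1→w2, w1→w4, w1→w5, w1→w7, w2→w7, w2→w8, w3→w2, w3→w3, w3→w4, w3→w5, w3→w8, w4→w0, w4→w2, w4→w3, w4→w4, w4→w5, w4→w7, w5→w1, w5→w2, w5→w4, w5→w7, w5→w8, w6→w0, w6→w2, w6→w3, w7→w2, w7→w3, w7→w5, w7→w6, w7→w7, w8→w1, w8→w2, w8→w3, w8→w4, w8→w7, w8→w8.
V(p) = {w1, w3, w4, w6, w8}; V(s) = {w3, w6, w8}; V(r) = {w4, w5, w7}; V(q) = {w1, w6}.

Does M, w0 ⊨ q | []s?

No

At w0: q is false, []s is false, so q | []s is false.
  At w0: []s requires s at every successor {w1, w2, w3, w5, w7, w8}.
    s fails at w1, so []s is false at w0.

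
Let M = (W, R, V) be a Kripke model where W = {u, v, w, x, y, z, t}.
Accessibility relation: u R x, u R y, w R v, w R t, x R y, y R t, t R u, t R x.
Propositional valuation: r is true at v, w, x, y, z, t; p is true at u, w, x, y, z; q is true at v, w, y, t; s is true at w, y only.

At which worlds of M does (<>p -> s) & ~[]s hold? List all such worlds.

w, y

Recall that []ψ holds at a world iff ψ holds at every accessible world, and <>ψ holds iff ψ holds at some accessible world.
Let φ = (<>p -> s) & ~[]s. Evaluate φ at each world:
  u (successors {x, y}): φ is false.
  v (successors ∅): φ is false.
  w (successors {v, t}): φ is true.
  x (successors {y}): φ is false.
  y (successors {t}): φ is true.
  z (successors ∅): φ is false.
  t (successors {u, x}): φ is false.
For instance, at w:
  At w: <>p -> s is true, ~[]s is true, so (<>p -> s) & ~[]s is true.
    At w: <>p is false, s is true, so <>p -> s is true.
      At w: <>p requires p at some successor in {v, t}.
        At v: p is false.
        At t: p is false.
      So <>p is false at w.
    At w: []s is false, so ~[]s is true.
      At w: []s requires s at every successor {v, t}.
        s fails at v, so []s is false at w.
Satisfying worlds: {w, y}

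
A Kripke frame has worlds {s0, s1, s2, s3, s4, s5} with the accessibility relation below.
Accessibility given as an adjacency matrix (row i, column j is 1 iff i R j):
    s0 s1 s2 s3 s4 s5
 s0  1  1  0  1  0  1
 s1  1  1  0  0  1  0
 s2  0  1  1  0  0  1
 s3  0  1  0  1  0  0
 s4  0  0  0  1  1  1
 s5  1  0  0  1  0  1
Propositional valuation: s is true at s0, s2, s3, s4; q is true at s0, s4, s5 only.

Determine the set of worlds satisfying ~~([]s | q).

s0, s4, s5

Let φ = ~~([]s | q). Evaluate φ at each world:
  s0 (successors {s0, s1, s3, s5}): φ is true.
  s1 (successors {s0, s1, s4}): φ is false.
  s2 (successors {s1, s2, s5}): φ is false.
  s3 (successors {s1, s3}): φ is false.
  s4 (successors {s3, s4, s5}): φ is true.
  s5 (successors {s0, s3, s5}): φ is true.
For instance, at s1:
  At s1: ~([]s | q) is true, so ~~([]s | q) is false.
    At s1: []s | q is false, so ~([]s | q) is true.
      At s1: []s is false, q is false, so []s | q is false.
Satisfying worlds: {s0, s4, s5}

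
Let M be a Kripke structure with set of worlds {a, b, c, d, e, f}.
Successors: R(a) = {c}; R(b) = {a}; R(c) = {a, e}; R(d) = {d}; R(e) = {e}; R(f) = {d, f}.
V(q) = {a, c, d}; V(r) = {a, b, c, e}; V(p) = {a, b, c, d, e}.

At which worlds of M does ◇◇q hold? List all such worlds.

a, b, c, d, f

Let φ = ◇◇q. Evaluate φ at each world:
  a (successors {c}): φ is true.
  b (successors {a}): φ is true.
  c (successors {a, e}): φ is true.
  d (successors {d}): φ is true.
  e (successors {e}): φ is false.
  f (successors {d, f}): φ is true.
For instance, at b:
  At b: ◇◇q requires ◇q at some successor in {a}.
    ◇q holds at a, so ◇◇q is true at b.
      At a: ◇q requires q at some successor in {c}.
        q holds at c, so ◇q is true at a.
Satisfying worlds: {a, b, c, d, f}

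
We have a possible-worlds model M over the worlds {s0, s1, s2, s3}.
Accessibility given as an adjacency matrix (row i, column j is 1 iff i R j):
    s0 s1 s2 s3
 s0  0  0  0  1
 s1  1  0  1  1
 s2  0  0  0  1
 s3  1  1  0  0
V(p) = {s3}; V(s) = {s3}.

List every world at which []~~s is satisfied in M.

Let φ = []~~s. Evaluate φ at each world:
  s0 (successors {s3}): φ is true.
  s1 (successors {s0, s2, s3}): φ is false.
  s2 (successors {s3}): φ is true.
  s3 (successors {s0, s1}): φ is false.
For instance, at s0:
  At s0: []~~s requires ~~s at every successor {s3}.
    At s3: ~~s is true.
  So []~~s is true at s0.
Satisfying worlds: {s0, s2}

s0, s2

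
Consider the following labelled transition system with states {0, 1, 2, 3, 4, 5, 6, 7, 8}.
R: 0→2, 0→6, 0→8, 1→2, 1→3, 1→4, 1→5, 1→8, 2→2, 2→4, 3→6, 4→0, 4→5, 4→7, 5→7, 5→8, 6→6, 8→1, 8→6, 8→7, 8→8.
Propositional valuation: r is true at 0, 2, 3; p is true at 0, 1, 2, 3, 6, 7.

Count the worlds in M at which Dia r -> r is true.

7

Let φ = Dia r -> r. Evaluate φ at each world:
  0 (successors {2, 6, 8}): φ is true.
  1 (successors {2, 3, 4, 5, 8}): φ is false.
  2 (successors {2, 4}): φ is true.
  3 (successors {6}): φ is true.
  4 (successors {0, 5, 7}): φ is false.
  5 (successors {7, 8}): φ is true.
  6 (successors {6}): φ is true.
  7 (successors ∅): φ is true.
  8 (successors {1, 6, 7, 8}): φ is true.
For instance, at 5:
  At 5: Dia r is false, r is false, so Dia r -> r is true.
    At 5: Dia r requires r at some successor in {7, 8}.
      At 7: r is false.
      At 8: r is false.
    So Dia r is false at 5.
Satisfying worlds: {0, 2, 3, 5, 6, 7, 8}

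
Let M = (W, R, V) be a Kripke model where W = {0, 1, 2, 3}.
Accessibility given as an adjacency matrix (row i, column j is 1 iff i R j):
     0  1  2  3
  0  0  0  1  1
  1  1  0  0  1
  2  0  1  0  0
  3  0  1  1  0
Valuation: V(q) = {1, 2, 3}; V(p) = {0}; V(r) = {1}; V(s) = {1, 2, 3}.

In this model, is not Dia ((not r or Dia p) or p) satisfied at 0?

No

At 0: Dia ((not r or Dia p) or p) is true, so not Dia ((not r or Dia p) or p) is false.
  At 0: Dia ((not r or Dia p) or p) requires (not r or Dia p) or p at some successor in {2, 3}.
    (not r or Dia p) or p holds at 2, so Dia ((not r or Dia p) or p) is true at 0.
      At 2: not r or Dia p is true, p is false, so (not r or Dia p) or p is true.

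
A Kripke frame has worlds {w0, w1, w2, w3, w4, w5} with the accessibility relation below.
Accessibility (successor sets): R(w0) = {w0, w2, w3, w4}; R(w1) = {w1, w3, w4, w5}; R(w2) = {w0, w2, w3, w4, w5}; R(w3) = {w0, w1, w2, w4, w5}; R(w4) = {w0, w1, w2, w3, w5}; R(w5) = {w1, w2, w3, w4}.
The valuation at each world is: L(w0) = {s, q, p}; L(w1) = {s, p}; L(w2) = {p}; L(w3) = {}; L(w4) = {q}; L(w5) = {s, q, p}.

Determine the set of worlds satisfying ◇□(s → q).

Recall that □ψ holds at a world iff ψ holds at every accessible world, and ◇ψ holds iff ψ holds at some accessible world.
Let φ = ◇□(s → q). Evaluate φ at each world:
  w0 (successors {w0, w2, w3, w4}): φ is true.
  w1 (successors {w1, w3, w4, w5}): φ is false.
  w2 (successors {w0, w2, w3, w4, w5}): φ is true.
  w3 (successors {w0, w1, w2, w4, w5}): φ is true.
  w4 (successors {w0, w1, w2, w3, w5}): φ is true.
  w5 (successors {w1, w2, w3, w4}): φ is true.
For instance, at w4:
  At w4: ◇□(s → q) requires □(s → q) at some successor in {w0, w1, w2, w3, w5}.
    □(s → q) holds at w0, so ◇□(s → q) is true at w4.
      At w0: □(s → q) requires s → q at every successor {w0, w2, w3, w4}.
        At w0: s → q is true.
        At w2: s → q is true.
        At w3: s → q is true.
        At w4: s → q is true.
      So □(s → q) is true at w0.
Satisfying worlds: {w0, w2, w3, w4, w5}

w0, w2, w3, w4, w5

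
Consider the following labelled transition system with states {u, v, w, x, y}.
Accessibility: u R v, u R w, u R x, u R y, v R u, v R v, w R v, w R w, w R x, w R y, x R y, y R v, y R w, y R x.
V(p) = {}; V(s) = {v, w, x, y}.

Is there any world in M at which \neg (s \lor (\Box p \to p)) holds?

Let φ = \neg (s \lor (\Box p \to p)). Evaluate φ at each world:
  u (successors {v, w, x, y}): φ is false.
  v (successors {u, v}): φ is false.
  w (successors {v, w, x, y}): φ is false.
  x (successors {y}): φ is false.
  y (successors {v, w, x}): φ is false.
For instance, at y:
  At y: s \lor (\Box p \to p) is true, so \neg (s \lor (\Box p \to p)) is false.
    At y: s is true, \Box p \to p is true, so s \lor (\Box p \to p) is true.
      At y: \Box p is false, p is false, so \Box p \to p is true.

No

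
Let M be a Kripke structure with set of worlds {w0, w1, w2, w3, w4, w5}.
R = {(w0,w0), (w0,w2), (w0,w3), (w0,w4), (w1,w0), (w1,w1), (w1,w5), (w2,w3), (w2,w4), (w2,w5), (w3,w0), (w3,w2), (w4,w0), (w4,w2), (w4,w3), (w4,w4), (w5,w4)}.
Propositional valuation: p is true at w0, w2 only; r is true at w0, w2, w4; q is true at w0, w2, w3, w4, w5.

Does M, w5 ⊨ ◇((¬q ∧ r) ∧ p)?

At w5: ◇((¬q ∧ r) ∧ p) requires (¬q ∧ r) ∧ p at some successor in {w4}.
  At w4: (¬q ∧ r) ∧ p is false.
So ◇((¬q ∧ r) ∧ p) is false at w5.

No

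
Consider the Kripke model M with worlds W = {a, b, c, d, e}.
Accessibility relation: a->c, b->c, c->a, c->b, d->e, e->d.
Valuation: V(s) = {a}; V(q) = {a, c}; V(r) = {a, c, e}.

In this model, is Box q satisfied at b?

Recall that Box ψ holds at a world iff ψ holds at every accessible world, and Dia ψ holds iff ψ holds at some accessible world.
At b: Box q requires q at every successor {c}.
  At c: q is true.
So Box q is true at b.

Yes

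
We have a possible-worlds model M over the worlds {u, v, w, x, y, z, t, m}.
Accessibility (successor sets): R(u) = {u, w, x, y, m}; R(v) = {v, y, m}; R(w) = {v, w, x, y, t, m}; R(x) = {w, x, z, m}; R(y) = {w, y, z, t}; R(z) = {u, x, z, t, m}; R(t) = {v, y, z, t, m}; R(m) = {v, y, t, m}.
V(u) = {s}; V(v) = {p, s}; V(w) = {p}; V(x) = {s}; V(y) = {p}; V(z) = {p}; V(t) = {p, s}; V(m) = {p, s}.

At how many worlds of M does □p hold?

Recall that □ψ holds at a world iff ψ holds at every accessible world, and ◇ψ holds iff ψ holds at some accessible world.
Let φ = □p. Evaluate φ at each world:
  u (successors {u, w, x, y, m}): φ is false.
  v (successors {v, y, m}): φ is true.
  w (successors {v, w, x, y, t, m}): φ is false.
  x (successors {w, x, z, m}): φ is false.
  y (successors {w, y, z, t}): φ is true.
  z (successors {u, x, z, t, m}): φ is false.
  t (successors {v, y, z, t, m}): φ is true.
  m (successors {v, y, t, m}): φ is true.
For instance, at u:
  At u: □p requires p at every successor {u, w, x, y, m}.
    p fails at u, so □p is false at u.
Satisfying worlds: {v, y, t, m}

4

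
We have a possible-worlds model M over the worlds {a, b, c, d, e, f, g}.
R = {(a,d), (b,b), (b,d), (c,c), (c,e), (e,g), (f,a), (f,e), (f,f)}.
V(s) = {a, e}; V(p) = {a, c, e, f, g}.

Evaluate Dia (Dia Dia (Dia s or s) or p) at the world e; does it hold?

Yes

Recall that Dia ψ holds at a world iff ψ holds at some accessible world.
At e: Dia (Dia Dia (Dia s or s) or p) requires Dia Dia (Dia s or s) or p at some successor in {g}.
  Dia Dia (Dia s or s) or p holds at g, so Dia (Dia Dia (Dia s or s) or p) is true at e.
    At g: Dia Dia (Dia s or s) is false, p is true, so Dia Dia (Dia s or s) or p is true.
      At g: no accessible worlds, so Dia Dia (Dia s or s) is false.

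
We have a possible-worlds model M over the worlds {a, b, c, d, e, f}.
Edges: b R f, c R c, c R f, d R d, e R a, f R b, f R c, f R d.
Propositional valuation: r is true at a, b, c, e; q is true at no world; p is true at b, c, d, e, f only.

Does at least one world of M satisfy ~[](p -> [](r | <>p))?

No

Let φ = ~[](p -> [](r | <>p)). Evaluate φ at each world:
  a (successors ∅): φ is false.
  b (successors {f}): φ is false.
  c (successors {c, f}): φ is false.
  d (successors {d}): φ is false.
  e (successors {a}): φ is false.
  f (successors {b, c, d}): φ is false.
For instance, at c:
  At c: [](p -> [](r | <>p)) is true, so ~[](p -> [](r | <>p)) is false.
    At c: [](p -> [](r | <>p)) requires p -> [](r | <>p) at every successor {c, f}.
      At c: p -> [](r | <>p) is true.
      At f: p -> [](r | <>p) is true.
    So [](p -> [](r | <>p)) is true at c.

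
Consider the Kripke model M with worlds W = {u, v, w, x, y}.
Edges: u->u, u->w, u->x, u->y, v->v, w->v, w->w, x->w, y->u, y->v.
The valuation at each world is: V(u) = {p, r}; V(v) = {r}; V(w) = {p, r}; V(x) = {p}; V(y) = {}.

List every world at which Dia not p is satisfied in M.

Let φ = Dia not p. Evaluate φ at each world:
  u (successors {u, w, x, y}): φ is true.
  v (successors {v}): φ is true.
  w (successors {v, w}): φ is true.
  x (successors {w}): φ is false.
  y (successors {u, v}): φ is true.
For instance, at y:
  At y: Dia not p requires not p at some successor in {u, v}.
    not p holds at v, so Dia not p is true at y.
Satisfying worlds: {u, v, w, y}

u, v, w, y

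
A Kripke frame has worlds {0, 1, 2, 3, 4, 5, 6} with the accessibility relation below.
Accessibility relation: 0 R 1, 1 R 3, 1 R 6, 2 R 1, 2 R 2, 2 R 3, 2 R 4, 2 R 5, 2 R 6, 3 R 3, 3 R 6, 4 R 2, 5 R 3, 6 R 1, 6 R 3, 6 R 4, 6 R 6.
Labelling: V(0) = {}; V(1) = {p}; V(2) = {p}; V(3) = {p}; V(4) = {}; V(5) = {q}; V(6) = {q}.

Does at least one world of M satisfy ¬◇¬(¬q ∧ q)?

No

Let φ = ¬◇¬(¬q ∧ q). Evaluate φ at each world:
  0 (successors {1}): φ is false.
  1 (successors {3, 6}): φ is false.
  2 (successors {1, 2, 3, 4, 5, 6}): φ is false.
  3 (successors {3, 6}): φ is false.
  4 (successors {2}): φ is false.
  5 (successors {3}): φ is false.
  6 (successors {1, 3, 4, 6}): φ is false.
For instance, at 6:
  At 6: ◇¬(¬q ∧ q) is true, so ¬◇¬(¬q ∧ q) is false.
    At 6: ◇¬(¬q ∧ q) requires ¬(¬q ∧ q) at some successor in {1, 3, 4, 6}.
      ¬(¬q ∧ q) holds at 1, so ◇¬(¬q ∧ q) is true at 6.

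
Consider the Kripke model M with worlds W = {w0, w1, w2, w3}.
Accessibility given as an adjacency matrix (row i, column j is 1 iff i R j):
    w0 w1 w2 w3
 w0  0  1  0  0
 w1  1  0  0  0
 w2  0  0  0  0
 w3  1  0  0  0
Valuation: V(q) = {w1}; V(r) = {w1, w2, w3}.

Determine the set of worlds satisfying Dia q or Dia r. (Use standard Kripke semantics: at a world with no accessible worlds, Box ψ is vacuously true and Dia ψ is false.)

Let φ = Dia q or Dia r. Evaluate φ at each world:
  w0 (successors {w1}): φ is true.
  w1 (successors {w0}): φ is false.
  w2 (successors ∅): φ is false.
  w3 (successors {w0}): φ is false.
For instance, at w3:
  At w3: Dia q is false, Dia r is false, so Dia q or Dia r is false.
    At w3: Dia q requires q at some successor in {w0}.
      At w0: q is false.
    So Dia q is false at w3.
    At w3: Dia r requires r at some successor in {w0}.
      At w0: r is false.
    So Dia r is false at w3.
Satisfying worlds: {w0}

w0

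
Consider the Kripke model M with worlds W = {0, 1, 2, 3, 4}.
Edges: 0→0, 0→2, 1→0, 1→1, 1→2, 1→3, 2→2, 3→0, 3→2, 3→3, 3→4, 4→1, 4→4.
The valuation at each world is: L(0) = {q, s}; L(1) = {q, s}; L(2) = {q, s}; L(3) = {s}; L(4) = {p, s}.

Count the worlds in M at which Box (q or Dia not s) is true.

2

Let φ = Box (q or Dia not s). Evaluate φ at each world:
  0 (successors {0, 2}): φ is true.
  1 (successors {0, 1, 2, 3}): φ is false.
  2 (successors {2}): φ is true.
  3 (successors {0, 2, 3, 4}): φ is false.
  4 (successors {1, 4}): φ is false.
For instance, at 2:
  At 2: Box (q or Dia not s) requires q or Dia not s at every successor {2}.
      At 2: q is true, Dia not s is false, so q or Dia not s is true.
  So Box (q or Dia not s) is true at 2.
Satisfying worlds: {0, 2}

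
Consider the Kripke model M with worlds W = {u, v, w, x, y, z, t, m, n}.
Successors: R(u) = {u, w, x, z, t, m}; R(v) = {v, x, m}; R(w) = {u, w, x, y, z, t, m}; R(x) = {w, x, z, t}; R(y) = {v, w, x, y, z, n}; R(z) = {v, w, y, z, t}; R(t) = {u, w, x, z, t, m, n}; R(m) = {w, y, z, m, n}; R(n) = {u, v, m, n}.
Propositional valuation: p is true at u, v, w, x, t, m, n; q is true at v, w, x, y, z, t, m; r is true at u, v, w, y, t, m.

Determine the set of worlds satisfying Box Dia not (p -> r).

v, n

Let φ = Box Dia not (p -> r). Evaluate φ at each world:
  u (successors {u, w, x, z, t, m}): φ is false.
  v (successors {v, x, m}): φ is true.
  w (successors {u, w, x, y, z, t, m}): φ is false.
  x (successors {w, x, z, t}): φ is false.
  y (successors {v, w, x, y, z, n}): φ is false.
  z (successors {v, w, y, z, t}): φ is false.
  t (successors {u, w, x, z, t, m, n}): φ is false.
  m (successors {w, y, z, m, n}): φ is false.
  n (successors {u, v, m, n}): φ is true.
For instance, at w:
  At w: Box Dia not (p -> r) requires Dia not (p -> r) at every successor {u, w, x, y, z, t, m}.
    Dia not (p -> r) fails at z, so Box Dia not (p -> r) is false at w.
      At z: Dia not (p -> r) requires not (p -> r) at some successor in {v, w, y, z, t}.
        At v: not (p -> r) is false.
        At w: not (p -> r) is false.
        At y: not (p -> r) is false.
        At z: not (p -> r) is false.
        At t: not (p -> r) is false.
      So Dia not (p -> r) is false at z.
Satisfying worlds: {v, n}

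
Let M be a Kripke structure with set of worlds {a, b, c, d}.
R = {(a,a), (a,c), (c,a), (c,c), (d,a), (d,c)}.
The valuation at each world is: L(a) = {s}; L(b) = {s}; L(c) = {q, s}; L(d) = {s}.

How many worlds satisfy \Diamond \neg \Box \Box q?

3

Recall that \Box ψ holds at a world iff ψ holds at every accessible world, and \Diamond ψ holds iff ψ holds at some accessible world.
Let φ = \Diamond \neg \Box \Box q. Evaluate φ at each world:
  a (successors {a, c}): φ is true.
  b (successors ∅): φ is false.
  c (successors {a, c}): φ is true.
  d (successors {a, c}): φ is true.
For instance, at d:
  At d: \Diamond \neg \Box \Box q requires \neg \Box \Box q at some successor in {a, c}.
    \neg \Box \Box q holds at a, so \Diamond \neg \Box \Box q is true at d.
      At a: \Box \Box q is false, so \neg \Box \Box q is true.
Satisfying worlds: {a, c, d}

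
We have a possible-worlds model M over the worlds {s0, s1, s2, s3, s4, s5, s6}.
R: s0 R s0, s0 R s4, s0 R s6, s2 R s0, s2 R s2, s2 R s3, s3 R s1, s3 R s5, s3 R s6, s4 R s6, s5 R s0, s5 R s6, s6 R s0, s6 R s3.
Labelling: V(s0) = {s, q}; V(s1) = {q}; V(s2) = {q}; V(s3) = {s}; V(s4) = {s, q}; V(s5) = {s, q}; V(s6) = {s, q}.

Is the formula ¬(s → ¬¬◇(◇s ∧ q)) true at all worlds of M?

Let φ = ¬(s → ¬¬◇(◇s ∧ q)). Evaluate φ at each world:
  s0 (successors {s0, s4, s6}): φ is false.
  s1 (successors ∅): φ is false.
  s2 (successors {s0, s2, s3}): φ is false.
  s3 (successors {s1, s5, s6}): φ is false.
  s4 (successors {s6}): φ is false.
  s5 (successors {s0, s6}): φ is false.
  s6 (successors {s0, s3}): φ is false.
Detail at s0 (counterexample):
  At s0: s → ¬¬◇(◇s ∧ q) is true, so ¬(s → ¬¬◇(◇s ∧ q)) is false.
    At s0: s is true, ¬¬◇(◇s ∧ q) is true, so s → ¬¬◇(◇s ∧ q) is true.
      At s0: ¬◇(◇s ∧ q) is false, so ¬¬◇(◇s ∧ q) is true.

No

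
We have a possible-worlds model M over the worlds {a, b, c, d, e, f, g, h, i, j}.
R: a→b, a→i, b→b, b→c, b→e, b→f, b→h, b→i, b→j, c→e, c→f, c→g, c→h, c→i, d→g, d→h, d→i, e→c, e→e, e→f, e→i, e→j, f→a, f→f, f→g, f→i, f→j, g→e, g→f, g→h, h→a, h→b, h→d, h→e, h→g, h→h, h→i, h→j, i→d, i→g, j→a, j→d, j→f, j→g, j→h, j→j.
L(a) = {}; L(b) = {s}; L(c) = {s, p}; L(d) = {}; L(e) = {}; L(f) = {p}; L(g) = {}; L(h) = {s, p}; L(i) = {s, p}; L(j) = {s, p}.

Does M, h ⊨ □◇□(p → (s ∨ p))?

Recall that □ψ holds at a world iff ψ holds at every accessible world, and ◇ψ holds iff ψ holds at some accessible world.
At h: □◇□(p → (s ∨ p)) requires ◇□(p → (s ∨ p)) at every successor {a, b, d, e, g, h, i, j}.
  At a: ◇□(p → (s ∨ p)) is true.
  At b: ◇□(p → (s ∨ p)) is true.
  At d: ◇□(p → (s ∨ p)) is true.
  At e: ◇□(p → (s ∨ p)) is true.
  At g: ◇□(p → (s ∨ p)) is true.
  At h: ◇□(p → (s ∨ p)) is true.
  At i: ◇□(p → (s ∨ p)) is true.
  At j: ◇□(p → (s ∨ p)) is true.
So □◇□(p → (s ∨ p)) is true at h.

Yes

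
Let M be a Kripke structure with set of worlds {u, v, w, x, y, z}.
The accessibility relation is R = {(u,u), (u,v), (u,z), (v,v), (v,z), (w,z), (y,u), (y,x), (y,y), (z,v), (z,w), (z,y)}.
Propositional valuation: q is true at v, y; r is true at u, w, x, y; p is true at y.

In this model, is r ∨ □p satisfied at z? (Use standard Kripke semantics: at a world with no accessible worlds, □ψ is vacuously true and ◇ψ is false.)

Recall that □ψ holds at a world iff ψ holds at every accessible world, and ◇ψ holds iff ψ holds at some accessible world.
At z: r is false, □p is false, so r ∨ □p is false.
  At z: □p requires p at every successor {v, w, y}.
    p fails at v, so □p is false at z.

No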